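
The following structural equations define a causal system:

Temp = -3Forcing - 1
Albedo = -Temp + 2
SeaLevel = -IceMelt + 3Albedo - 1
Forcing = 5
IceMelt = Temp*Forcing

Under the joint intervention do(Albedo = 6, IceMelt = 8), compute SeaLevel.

The joint intervention fixes Albedo = 6, IceMelt = 8, removing each variable's own equation.
SeaLevel = -IceMelt + 3Albedo - 1  [with IceMelt=8, Albedo=6]  = 9

9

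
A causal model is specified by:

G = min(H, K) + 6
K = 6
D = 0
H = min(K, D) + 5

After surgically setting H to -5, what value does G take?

The intervention breaks the incoming arrows to H: H = min(K, D) + 5 no longer applies, and H = -5.
G = min(H, K) + 6  [with H=-5, K=6]  = 1

1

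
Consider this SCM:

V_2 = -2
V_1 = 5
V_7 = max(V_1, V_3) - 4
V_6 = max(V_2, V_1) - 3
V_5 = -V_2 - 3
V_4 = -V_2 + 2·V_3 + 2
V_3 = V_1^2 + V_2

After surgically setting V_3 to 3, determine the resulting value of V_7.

1

The intervention breaks the incoming arrows to V_3: V_3 = V_1^2 + V_2 no longer applies, and V_3 = 3.
V_7 = max(V_1, V_3) - 4  [with V_1=5, V_3=3]  = 1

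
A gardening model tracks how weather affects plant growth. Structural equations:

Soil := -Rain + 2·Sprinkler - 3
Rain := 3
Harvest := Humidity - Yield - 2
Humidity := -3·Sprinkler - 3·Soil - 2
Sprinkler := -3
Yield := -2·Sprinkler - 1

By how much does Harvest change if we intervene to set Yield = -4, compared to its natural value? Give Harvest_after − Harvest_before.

The intervention breaks the incoming arrows to Yield: Yield := -2·Sprinkler - 1 no longer applies, and Yield = -4.
Soil = -Rain + 2·Sprinkler - 3  [with Rain=3, Sprinkler=-3]  = -12
Humidity = -3·Sprinkler - 3·Soil - 2  [with Sprinkler=-3, Soil=-12]  = 43
Harvest = Humidity - Yield - 2  [with Humidity=43, Yield=-4]  = 45
Without intervention: Soil = -Rain + 2·Sprinkler - 3  [with Rain=3, Sprinkler=-3]  = -12; Humidity = -3·Sprinkler - 3·Soil - 2  [with Sprinkler=-3, Soil=-12]  = 43; Yield = -2·Sprinkler - 1  [with Sprinkler=-3]  = 5; Harvest = Humidity - Yield - 2  [with Humidity=43, Yield=5]  = 36.
Change = 45 − 36 = 9.

9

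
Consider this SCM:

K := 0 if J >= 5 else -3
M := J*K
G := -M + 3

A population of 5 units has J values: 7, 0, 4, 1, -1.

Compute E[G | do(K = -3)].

The intervention sets K=-3 in all 5 units regardless of J. Recomputing G per unit gives 24, 3, 15, 6, 0; average 9.6.

9.6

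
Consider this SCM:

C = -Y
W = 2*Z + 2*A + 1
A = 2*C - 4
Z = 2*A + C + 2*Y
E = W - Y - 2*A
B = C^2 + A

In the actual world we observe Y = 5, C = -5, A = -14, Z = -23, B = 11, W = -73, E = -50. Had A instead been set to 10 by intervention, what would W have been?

The intervention breaks the incoming arrows to A: A = 2*C - 4 no longer applies, and A = 10.
C = -Y  [with Y=5]  = -5
Z = 2*A + C + 2*Y  [with A=10, C=-5, Y=5]  = 25
W = 2*Z + 2*A + 1  [with Z=25, A=10]  = 71

71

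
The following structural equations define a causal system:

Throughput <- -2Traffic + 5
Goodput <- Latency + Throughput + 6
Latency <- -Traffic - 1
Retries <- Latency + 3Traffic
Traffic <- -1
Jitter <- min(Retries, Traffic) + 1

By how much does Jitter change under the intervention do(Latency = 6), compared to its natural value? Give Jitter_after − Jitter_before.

2

Under do(Latency=6), the mechanism Latency <- -Traffic - 1 is discarded; Latency is fixed at 6.
Retries = Latency + 3Traffic  [with Latency=6, Traffic=-1]  = 3
Jitter = min(Retries, Traffic) + 1  [with Retries=3, Traffic=-1]  = 0
Without intervention: Latency = -Traffic - 1  [with Traffic=-1]  = 0; Retries = Latency + 3Traffic  [with Latency=0, Traffic=-1]  = -3; Jitter = min(Retries, Traffic) + 1  [with Retries=-3, Traffic=-1]  = -2.
Change = 0 − (-2) = 2.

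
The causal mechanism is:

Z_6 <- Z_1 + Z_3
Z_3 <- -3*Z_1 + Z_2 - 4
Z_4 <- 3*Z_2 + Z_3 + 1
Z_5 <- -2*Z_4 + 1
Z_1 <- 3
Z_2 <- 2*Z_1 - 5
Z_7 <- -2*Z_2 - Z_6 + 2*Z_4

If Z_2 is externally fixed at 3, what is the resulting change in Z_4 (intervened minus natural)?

Under do(Z_2=3), the mechanism Z_2 <- 2*Z_1 - 5 is discarded; Z_2 is fixed at 3.
Z_3 = -3*Z_1 + Z_2 - 4  [with Z_1=3, Z_2=3]  = -10
Z_4 = 3*Z_2 + Z_3 + 1  [with Z_2=3, Z_3=-10]  = 0
Without intervention: Z_2 = 2*Z_1 - 5  [with Z_1=3]  = 1; Z_3 = -3*Z_1 + Z_2 - 4  [with Z_1=3, Z_2=1]  = -12; Z_4 = 3*Z_2 + Z_3 + 1  [with Z_2=1, Z_3=-12]  = -8.
Change = 0 − (-8) = 8.

8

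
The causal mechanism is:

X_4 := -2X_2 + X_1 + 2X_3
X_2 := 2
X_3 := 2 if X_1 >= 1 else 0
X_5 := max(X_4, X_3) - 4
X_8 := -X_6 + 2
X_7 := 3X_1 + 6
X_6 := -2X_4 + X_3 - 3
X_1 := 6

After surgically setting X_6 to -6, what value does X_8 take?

8

Intervening sets X_6 = -6 and removes its equation (X_6 := -2X_4 + X_3 - 3).
X_8 = -X_6 + 2  [with X_6=-6]  = 8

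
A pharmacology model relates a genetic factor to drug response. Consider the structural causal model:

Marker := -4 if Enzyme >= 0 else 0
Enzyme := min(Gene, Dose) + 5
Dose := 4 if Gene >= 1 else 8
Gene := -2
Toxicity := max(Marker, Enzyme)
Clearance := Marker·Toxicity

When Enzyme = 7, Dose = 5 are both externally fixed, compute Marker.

-4

The joint intervention fixes Enzyme = 7, Dose = 5, removing each variable's own equation.
Marker = -4 if Enzyme >= 0 else 0  [with Enzyme=7]  = -4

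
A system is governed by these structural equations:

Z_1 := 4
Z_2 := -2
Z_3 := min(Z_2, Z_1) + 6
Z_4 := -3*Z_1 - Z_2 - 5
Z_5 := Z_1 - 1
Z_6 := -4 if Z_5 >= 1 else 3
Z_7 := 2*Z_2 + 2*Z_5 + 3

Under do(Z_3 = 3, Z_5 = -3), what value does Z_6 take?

3

Setting Z_3 = 3, Z_5 = -3 by intervention discards those variables' equations.
Z_6 = -4 if Z_5 >= 1 else 3  [with Z_5=-3]  = 3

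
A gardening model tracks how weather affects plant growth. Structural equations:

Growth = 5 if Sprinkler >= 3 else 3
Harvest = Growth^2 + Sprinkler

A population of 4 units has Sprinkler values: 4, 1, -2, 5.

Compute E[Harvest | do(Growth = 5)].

Every unit gets Growth=5 under the intervention. Harvest values become 29, 26, 23, 30; E[Harvest|do(Growth=5)] = 27.

27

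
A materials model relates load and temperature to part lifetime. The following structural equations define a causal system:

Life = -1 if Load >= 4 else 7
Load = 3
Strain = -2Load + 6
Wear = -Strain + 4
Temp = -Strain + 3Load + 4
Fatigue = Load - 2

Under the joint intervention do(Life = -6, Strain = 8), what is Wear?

Under do(Life = -6, Strain = 8), each intervened variable's structural equation is replaced by its fixed value.
Wear = -Strain + 4  [with Strain=8]  = -4

-4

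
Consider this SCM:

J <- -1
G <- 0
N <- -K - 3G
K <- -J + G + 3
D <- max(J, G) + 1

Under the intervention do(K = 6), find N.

-6

Intervening sets K = 6 and removes its equation (K <- -J + G + 3).
N = -K - 3G  [with K=6, G=0]  = -6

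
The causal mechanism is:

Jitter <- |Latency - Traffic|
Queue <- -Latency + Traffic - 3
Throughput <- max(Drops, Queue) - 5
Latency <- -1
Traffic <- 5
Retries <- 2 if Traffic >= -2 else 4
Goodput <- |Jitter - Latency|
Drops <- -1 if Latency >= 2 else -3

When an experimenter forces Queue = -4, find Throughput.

The intervention breaks the incoming arrows to Queue: Queue <- -Latency + Traffic - 3 no longer applies, and Queue = -4.
Drops = -1 if Latency >= 2 else -3  [with Latency=-1]  = -3
Throughput = max(Drops, Queue) - 5  [with Drops=-3, Queue=-4]  = -8

-8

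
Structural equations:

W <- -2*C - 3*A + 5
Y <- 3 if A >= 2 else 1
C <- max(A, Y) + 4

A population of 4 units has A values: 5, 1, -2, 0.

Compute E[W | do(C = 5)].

Under do(C=5), C's equation is replaced by C=5 for every unit. Per-unit W: -20, -8, 1, -5. Mean = -8.

-8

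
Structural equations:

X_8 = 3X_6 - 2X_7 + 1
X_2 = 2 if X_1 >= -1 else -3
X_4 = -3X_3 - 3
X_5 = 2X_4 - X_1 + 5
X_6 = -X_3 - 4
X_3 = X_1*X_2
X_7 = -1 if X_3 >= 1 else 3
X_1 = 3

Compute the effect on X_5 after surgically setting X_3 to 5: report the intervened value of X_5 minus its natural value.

do(X_3=5) replaces the equation X_3 = X_1*X_2 with the constant X_3 = 5.
X_4 = -3X_3 - 3  [with X_3=5]  = -18
X_5 = 2X_4 - X_1 + 5  [with X_4=-18, X_1=3]  = -34
Without intervention: X_2 = 2 if X_1 >= -1 else -3  [with X_1=3]  = 2; X_3 = X_1*X_2  [with X_1=3, X_2=2]  = 6; X_4 = -3X_3 - 3  [with X_3=6]  = -21; X_5 = 2X_4 - X_1 + 5  [with X_4=-21, X_1=3]  = -40.
Change = -34 − (-40) = 6.

6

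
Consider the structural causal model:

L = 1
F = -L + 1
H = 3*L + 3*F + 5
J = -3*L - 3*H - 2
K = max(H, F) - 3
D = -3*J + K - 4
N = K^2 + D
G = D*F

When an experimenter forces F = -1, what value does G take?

do(F=-1) replaces the equation F = -L + 1 with the constant F = -1.
H = 3*L + 3*F + 5  [with L=1, F=-1]  = 5
J = -3*L - 3*H - 2  [with L=1, H=5]  = -20
K = max(H, F) - 3  [with H=5, F=-1]  = 2
D = -3*J + K - 4  [with J=-20, K=2]  = 58
G = D*F  [with D=58, F=-1]  = -58

-58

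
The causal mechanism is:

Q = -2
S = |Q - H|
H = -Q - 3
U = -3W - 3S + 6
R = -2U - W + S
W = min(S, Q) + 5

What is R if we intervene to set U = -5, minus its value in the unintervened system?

The intervention breaks the incoming arrows to U: U = -3W - 3S + 6 no longer applies, and U = -5.
H = -Q - 3  [with Q=-2]  = -1
S = |Q - H|  [with Q=-2, H=-1]  = 1
W = min(S, Q) + 5  [with S=1, Q=-2]  = 3
R = -2U - W + S  [with U=-5, W=3, S=1]  = 8
Without intervention: H = -Q - 3  [with Q=-2]  = -1; S = |Q - H|  [with Q=-2, H=-1]  = 1; W = min(S, Q) + 5  [with S=1, Q=-2]  = 3; U = -3W - 3S + 6  [with W=3, S=1]  = -6; R = -2U - W + S  [with U=-6, W=3, S=1]  = 10.
Change = 8 − 10 = -2.

-2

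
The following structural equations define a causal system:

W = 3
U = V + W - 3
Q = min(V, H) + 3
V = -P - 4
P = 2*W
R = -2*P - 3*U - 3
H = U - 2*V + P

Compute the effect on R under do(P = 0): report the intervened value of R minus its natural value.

Under do(P=0), the mechanism P = 2*W is discarded; P is fixed at 0.
V = -P - 4  [with P=0]  = -4
U = V + W - 3  [with V=-4, W=3]  = -4
R = -2*P - 3*U - 3  [with P=0, U=-4]  = 9
Without intervention: P = 2*W  [with W=3]  = 6; V = -P - 4  [with P=6]  = -10; U = V + W - 3  [with V=-10, W=3]  = -10; R = -2*P - 3*U - 3  [with P=6, U=-10]  = 15.
Change = 9 − 15 = -6.

-6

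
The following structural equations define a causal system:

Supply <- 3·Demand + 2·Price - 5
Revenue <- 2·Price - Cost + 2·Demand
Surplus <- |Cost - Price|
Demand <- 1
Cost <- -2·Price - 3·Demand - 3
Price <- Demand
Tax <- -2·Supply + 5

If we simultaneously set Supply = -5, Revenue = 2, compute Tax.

15

Setting Supply = -5, Revenue = 2 by intervention discards those variables' equations.
Tax = -2·Supply + 5  [with Supply=-5]  = 15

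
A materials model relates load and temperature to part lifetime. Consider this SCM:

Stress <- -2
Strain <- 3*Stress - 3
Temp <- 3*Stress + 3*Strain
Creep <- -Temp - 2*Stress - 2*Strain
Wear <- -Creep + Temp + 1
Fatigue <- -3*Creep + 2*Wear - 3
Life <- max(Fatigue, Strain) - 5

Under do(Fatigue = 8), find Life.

Intervening sets Fatigue = 8 and removes its equation (Fatigue <- -3*Creep + 2*Wear - 3).
Strain = 3*Stress - 3  [with Stress=-2]  = -9
Life = max(Fatigue, Strain) - 5  [with Fatigue=8, Strain=-9]  = 3

3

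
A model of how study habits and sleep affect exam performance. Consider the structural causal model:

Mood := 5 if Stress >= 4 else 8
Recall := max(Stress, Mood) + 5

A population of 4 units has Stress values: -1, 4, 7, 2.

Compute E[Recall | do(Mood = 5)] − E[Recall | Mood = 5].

-0.5

do(Mood=5) breaks Mood's dependence on Stress. With Mood=5 fixed, Recall across the units is 10, 10, 12, 10, mean 10.5.
Observing Mood=5 restricts to units where Mood's equation naturally yields 5: Stress ∈ {4, 7}. In that subpopulation Recall = 10, 12, mean 11.
Difference = 10.5 − 11 = -0.5.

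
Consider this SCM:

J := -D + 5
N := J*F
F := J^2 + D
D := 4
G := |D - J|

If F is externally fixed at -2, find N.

do(F=-2) replaces the equation F := J^2 + D with the constant F = -2.
J = -D + 5  [with D=4]  = 1
N = J*F  [with J=1, F=-2]  = -2

-2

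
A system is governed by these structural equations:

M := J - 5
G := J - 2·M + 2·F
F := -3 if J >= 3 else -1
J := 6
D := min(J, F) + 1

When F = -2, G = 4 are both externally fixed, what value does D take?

-1

Setting F = -2, G = 4 by intervention discards those variables' equations.
D = min(J, F) + 1  [with J=6, F=-2]  = -1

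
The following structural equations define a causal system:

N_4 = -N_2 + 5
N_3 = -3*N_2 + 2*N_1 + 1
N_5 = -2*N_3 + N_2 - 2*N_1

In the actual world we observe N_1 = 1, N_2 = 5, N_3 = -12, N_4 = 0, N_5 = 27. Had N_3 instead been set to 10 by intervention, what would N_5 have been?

do(N_3=10) replaces the equation N_3 = -3*N_2 + 2*N_1 + 1 with the constant N_3 = 10.
N_5 = -2*N_3 + N_2 - 2*N_1  [with N_3=10, N_2=5, N_1=1]  = -17

-17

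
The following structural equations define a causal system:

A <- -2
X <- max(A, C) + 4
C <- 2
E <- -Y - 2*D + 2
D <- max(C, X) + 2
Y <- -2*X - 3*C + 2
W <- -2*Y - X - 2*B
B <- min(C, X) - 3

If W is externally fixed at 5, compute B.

do(W=5) replaces the equation W <- -2*Y - X - 2*B with the constant W = 5.
Since B is not a descendant of the intervened variable, it is unaffected.
X = max(A, C) + 4  [with A=-2, C=2]  = 6
B = min(C, X) - 3  [with C=2, X=6]  = -1

-1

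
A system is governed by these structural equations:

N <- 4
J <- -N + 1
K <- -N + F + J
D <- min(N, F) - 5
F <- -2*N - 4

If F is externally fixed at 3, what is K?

do(F=3) replaces the equation F <- -2*N - 4 with the constant F = 3.
J = -N + 1  [with N=4]  = -3
K = -N + F + J  [with N=4, F=3, J=-3]  = -4

-4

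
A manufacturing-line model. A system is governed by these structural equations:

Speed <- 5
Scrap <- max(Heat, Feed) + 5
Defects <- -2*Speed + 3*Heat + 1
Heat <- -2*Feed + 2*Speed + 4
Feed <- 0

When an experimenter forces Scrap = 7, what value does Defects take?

33

The intervention breaks the incoming arrows to Scrap: Scrap <- max(Heat, Feed) + 5 no longer applies, and Scrap = 7.
Since Defects is not a descendant of the intervened variable, it is unaffected.
Heat = -2*Feed + 2*Speed + 4  [with Feed=0, Speed=5]  = 14
Defects = -2*Speed + 3*Heat + 1  [with Speed=5, Heat=14]  = 33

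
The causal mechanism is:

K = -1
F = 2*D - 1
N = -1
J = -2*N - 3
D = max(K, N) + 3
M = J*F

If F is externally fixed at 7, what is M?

The intervention breaks the incoming arrows to F: F = 2*D - 1 no longer applies, and F = 7.
J = -2*N - 3  [with N=-1]  = -1
M = J*F  [with J=-1, F=7]  = -7

-7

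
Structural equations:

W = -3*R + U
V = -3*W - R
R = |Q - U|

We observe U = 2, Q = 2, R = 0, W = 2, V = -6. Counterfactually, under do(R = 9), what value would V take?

do(R=9) replaces the equation R = |Q - U| with the constant R = 9.
W = -3*R + U  [with R=9, U=2]  = -25
V = -3*W - R  [with W=-25, R=9]  = 66

66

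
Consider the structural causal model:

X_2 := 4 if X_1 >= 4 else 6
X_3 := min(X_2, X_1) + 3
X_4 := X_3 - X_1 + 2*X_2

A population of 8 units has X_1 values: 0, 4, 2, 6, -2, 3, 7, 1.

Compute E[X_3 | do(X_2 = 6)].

do(X_2=6) breaks X_2's dependence on X_1. With X_2=6 fixed, X_3 across the units is 3, 7, 5, 9, 1, 6, 9, 4, mean 5.5.

5.5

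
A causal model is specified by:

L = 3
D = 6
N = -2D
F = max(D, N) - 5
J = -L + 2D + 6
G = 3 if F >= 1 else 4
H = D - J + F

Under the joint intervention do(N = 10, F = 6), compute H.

-3

Under do(N = 10, F = 6), each intervened variable's structural equation is replaced by its fixed value.
J = -L + 2D + 6  [with L=3, D=6]  = 15
H = D - J + F  [with D=6, J=15, F=6]  = -3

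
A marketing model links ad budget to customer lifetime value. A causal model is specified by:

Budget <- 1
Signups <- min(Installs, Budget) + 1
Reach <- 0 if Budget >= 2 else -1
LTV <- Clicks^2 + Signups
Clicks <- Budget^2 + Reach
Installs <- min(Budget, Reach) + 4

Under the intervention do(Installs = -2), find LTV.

Under do(Installs=-2), the mechanism Installs <- min(Budget, Reach) + 4 is discarded; Installs is fixed at -2.
Reach = 0 if Budget >= 2 else -1  [with Budget=1]  = -1
Clicks = Budget^2 + Reach  [with Budget=1, Reach=-1]  = 0
Signups = min(Installs, Budget) + 1  [with Installs=-2, Budget=1]  = -1
LTV = Clicks^2 + Signups  [with Clicks=0, Signups=-1]  = -1

-1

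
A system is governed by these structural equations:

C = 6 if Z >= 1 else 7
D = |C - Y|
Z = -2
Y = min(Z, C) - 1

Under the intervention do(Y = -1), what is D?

The intervention breaks the incoming arrows to Y: Y = min(Z, C) - 1 no longer applies, and Y = -1.
C = 6 if Z >= 1 else 7  [with Z=-2]  = 7
D = |C - Y|  [with C=7, Y=-1]  = 8

8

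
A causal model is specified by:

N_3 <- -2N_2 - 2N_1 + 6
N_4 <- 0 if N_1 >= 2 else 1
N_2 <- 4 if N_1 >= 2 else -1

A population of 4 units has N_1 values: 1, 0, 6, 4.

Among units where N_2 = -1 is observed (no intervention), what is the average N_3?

Observing N_2=-1 restricts to units where N_2's equation naturally yields -1: N_1 ∈ {1, 0}. In that subpopulation N_3 = 6, 8, mean 7.

7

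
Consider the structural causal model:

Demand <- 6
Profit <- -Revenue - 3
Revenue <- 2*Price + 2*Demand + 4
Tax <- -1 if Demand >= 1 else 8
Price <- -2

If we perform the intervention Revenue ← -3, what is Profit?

do(Revenue=-3) replaces the equation Revenue <- 2*Price + 2*Demand + 4 with the constant Revenue = -3.
Profit = -Revenue - 3  [with Revenue=-3]  = 0

0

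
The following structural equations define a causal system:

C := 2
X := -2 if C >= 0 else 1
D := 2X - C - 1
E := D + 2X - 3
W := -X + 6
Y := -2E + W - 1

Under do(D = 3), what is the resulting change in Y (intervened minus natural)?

The intervention breaks the incoming arrows to D: D := 2X - C - 1 no longer applies, and D = 3.
X = -2 if C >= 0 else 1  [with C=2]  = -2
E = D + 2X - 3  [with D=3, X=-2]  = -4
W = -X + 6  [with X=-2]  = 8
Y = -2E + W - 1  [with E=-4, W=8]  = 15
Without intervention: X = -2 if C >= 0 else 1  [with C=2]  = -2; D = 2X - C - 1  [with X=-2, C=2]  = -7; E = D + 2X - 3  [with D=-7, X=-2]  = -14; W = -X + 6  [with X=-2]  = 8; Y = -2E + W - 1  [with E=-14, W=8]  = 35.
Change = 15 − 35 = -20.

-20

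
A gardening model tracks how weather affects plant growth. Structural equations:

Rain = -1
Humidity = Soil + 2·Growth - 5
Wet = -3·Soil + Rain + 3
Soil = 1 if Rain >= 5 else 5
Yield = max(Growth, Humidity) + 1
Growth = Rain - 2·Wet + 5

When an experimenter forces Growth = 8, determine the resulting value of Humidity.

16

Intervening sets Growth = 8 and removes its equation (Growth = Rain - 2·Wet + 5).
Soil = 1 if Rain >= 5 else 5  [with Rain=-1]  = 5
Humidity = Soil + 2·Growth - 5  [with Soil=5, Growth=8]  = 16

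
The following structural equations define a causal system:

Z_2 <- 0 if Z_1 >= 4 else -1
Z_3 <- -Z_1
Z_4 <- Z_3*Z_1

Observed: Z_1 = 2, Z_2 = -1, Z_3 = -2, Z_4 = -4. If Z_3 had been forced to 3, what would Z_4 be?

The intervention breaks the incoming arrows to Z_3: Z_3 <- -Z_1 no longer applies, and Z_3 = 3.
Z_4 = Z_3*Z_1  [with Z_3=3, Z_1=2]  = 6

6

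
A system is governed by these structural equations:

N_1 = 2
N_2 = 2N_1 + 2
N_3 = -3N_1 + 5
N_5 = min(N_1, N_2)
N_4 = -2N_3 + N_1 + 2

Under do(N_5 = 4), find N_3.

-1

do(N_5=4) replaces the equation N_5 = min(N_1, N_2) with the constant N_5 = 4.
N_3 is not downstream of the intervention, so its value is determined by the original equations.
N_3 = -3N_1 + 5  [with N_1=2]  = -1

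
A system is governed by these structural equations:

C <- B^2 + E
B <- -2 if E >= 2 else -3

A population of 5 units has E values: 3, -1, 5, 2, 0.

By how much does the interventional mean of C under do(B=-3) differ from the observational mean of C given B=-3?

2.3

do(B=-3) breaks B's dependence on E. With B=-3 fixed, C across the units is 12, 8, 14, 11, 9, mean 10.8.
Observing B=-3 restricts to units where B's equation naturally yields -3: E ∈ {-1, 0}. In that subpopulation C = 8, 9, mean 8.5.
Difference = 10.8 − 8.5 = 2.3.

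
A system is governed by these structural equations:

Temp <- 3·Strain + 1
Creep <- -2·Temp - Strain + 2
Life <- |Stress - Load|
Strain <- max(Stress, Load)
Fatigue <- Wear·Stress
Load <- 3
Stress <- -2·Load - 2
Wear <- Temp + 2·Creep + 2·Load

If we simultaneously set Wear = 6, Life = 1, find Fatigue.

Under do(Wear = 6, Life = 1), each intervened variable's structural equation is replaced by its fixed value.
Stress = -2·Load - 2  [with Load=3]  = -8
Fatigue = Wear·Stress  [with Wear=6, Stress=-8]  = -48

-48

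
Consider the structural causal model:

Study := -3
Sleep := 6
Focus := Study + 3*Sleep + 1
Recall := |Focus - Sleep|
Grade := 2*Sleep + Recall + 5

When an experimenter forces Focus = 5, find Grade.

18

do(Focus=5) replaces the equation Focus := Study + 3*Sleep + 1 with the constant Focus = 5.
Recall = |Focus - Sleep|  [with Focus=5, Sleep=6]  = 1
Grade = 2*Sleep + Recall + 5  [with Sleep=6, Recall=1]  = 18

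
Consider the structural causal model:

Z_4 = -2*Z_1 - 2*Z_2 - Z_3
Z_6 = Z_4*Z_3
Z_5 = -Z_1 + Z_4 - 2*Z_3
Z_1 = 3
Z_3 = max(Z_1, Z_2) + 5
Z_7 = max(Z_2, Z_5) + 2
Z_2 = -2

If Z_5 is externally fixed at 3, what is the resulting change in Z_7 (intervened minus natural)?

5

Under do(Z_5=3), the mechanism Z_5 = -Z_1 + Z_4 - 2*Z_3 is discarded; Z_5 is fixed at 3.
Z_7 = max(Z_2, Z_5) + 2  [with Z_2=-2, Z_5=3]  = 5
Without intervention: Z_3 = max(Z_1, Z_2) + 5  [with Z_1=3, Z_2=-2]  = 8; Z_4 = -2*Z_1 - 2*Z_2 - Z_3  [with Z_1=3, Z_2=-2, Z_3=8]  = -10; Z_5 = -Z_1 + Z_4 - 2*Z_3  [with Z_1=3, Z_4=-10, Z_3=8]  = -29; Z_7 = max(Z_2, Z_5) + 2  [with Z_2=-2, Z_5=-29]  = 0.
Change = 5 − 0 = 5.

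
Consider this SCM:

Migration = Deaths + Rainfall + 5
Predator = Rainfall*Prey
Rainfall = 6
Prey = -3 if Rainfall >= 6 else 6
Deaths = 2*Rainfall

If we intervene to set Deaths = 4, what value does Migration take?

Intervening sets Deaths = 4 and removes its equation (Deaths = 2*Rainfall).
Migration = Deaths + Rainfall + 5  [with Deaths=4, Rainfall=6]  = 15

15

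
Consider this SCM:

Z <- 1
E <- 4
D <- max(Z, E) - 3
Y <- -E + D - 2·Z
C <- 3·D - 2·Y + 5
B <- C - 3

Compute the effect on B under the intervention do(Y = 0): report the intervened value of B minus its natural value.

Under do(Y=0), the mechanism Y <- -E + D - 2·Z is discarded; Y is fixed at 0.
D = max(Z, E) - 3  [with Z=1, E=4]  = 1
C = 3·D - 2·Y + 5  [with D=1, Y=0]  = 8
B = C - 3  [with C=8]  = 5
Without intervention: D = max(Z, E) - 3  [with Z=1, E=4]  = 1; Y = -E + D - 2·Z  [with E=4, D=1, Z=1]  = -5; C = 3·D - 2·Y + 5  [with D=1, Y=-5]  = 18; B = C - 3  [with C=18]  = 15.
Change = 5 − 15 = -10.

-10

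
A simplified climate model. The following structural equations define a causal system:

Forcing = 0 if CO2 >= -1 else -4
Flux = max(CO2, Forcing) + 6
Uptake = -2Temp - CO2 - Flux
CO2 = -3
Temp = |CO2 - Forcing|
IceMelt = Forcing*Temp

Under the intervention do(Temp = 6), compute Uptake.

-12

The intervention breaks the incoming arrows to Temp: Temp = |CO2 - Forcing| no longer applies, and Temp = 6.
Forcing = 0 if CO2 >= -1 else -4  [with CO2=-3]  = -4
Flux = max(CO2, Forcing) + 6  [with CO2=-3, Forcing=-4]  = 3
Uptake = -2Temp - CO2 - Flux  [with Temp=6, CO2=-3, Flux=3]  = -12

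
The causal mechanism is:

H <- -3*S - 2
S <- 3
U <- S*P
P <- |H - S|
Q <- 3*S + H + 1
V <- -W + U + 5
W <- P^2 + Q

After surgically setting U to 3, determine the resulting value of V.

Under do(U=3), the mechanism U <- S*P is discarded; U is fixed at 3.
H = -3*S - 2  [with S=3]  = -11
P = |H - S|  [with H=-11, S=3]  = 14
Q = 3*S + H + 1  [with S=3, H=-11]  = -1
W = P^2 + Q  [with P=14, Q=-1]  = 195
V = -W + U + 5  [with W=195, U=3]  = -187

-187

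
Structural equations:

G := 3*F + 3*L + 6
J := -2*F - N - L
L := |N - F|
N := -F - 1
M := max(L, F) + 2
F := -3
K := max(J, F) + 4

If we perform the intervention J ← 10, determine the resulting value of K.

The intervention breaks the incoming arrows to J: J := -2*F - N - L no longer applies, and J = 10.
K = max(J, F) + 4  [with J=10, F=-3]  = 14

14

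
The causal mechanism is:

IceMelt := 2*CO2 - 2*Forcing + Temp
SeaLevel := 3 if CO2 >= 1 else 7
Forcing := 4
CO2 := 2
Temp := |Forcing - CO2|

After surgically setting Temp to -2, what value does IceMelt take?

The intervention breaks the incoming arrows to Temp: Temp := |Forcing - CO2| no longer applies, and Temp = -2.
IceMelt = 2*CO2 - 2*Forcing + Temp  [with CO2=2, Forcing=4, Temp=-2]  = -6

-6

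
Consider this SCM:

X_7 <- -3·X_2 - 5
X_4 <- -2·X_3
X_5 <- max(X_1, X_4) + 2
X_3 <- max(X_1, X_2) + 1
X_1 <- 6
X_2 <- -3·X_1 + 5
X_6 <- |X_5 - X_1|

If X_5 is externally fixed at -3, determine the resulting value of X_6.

9

The intervention breaks the incoming arrows to X_5: X_5 <- max(X_1, X_4) + 2 no longer applies, and X_5 = -3.
X_6 = |X_5 - X_1|  [with X_5=-3, X_1=6]  = 9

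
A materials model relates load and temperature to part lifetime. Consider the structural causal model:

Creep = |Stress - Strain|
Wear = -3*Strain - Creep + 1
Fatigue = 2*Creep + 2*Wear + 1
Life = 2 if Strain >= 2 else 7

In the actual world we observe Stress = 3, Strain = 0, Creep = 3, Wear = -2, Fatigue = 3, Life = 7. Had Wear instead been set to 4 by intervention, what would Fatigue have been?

Intervening sets Wear = 4 and removes its equation (Wear = -3*Strain - Creep + 1).
Creep = |Stress - Strain|  [with Stress=3, Strain=0]  = 3
Fatigue = 2*Creep + 2*Wear + 1  [with Creep=3, Wear=4]  = 15

15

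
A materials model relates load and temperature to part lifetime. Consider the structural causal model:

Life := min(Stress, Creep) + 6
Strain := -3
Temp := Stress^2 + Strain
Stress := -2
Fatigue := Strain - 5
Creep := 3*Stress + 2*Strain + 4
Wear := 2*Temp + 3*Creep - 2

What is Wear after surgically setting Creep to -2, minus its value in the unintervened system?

18

Intervening sets Creep = -2 and removes its equation (Creep := 3*Stress + 2*Strain + 4).
Temp = Stress^2 + Strain  [with Stress=-2, Strain=-3]  = 1
Wear = 2*Temp + 3*Creep - 2  [with Temp=1, Creep=-2]  = -6
Without intervention: Temp = Stress^2 + Strain  [with Stress=-2, Strain=-3]  = 1; Creep = 3*Stress + 2*Strain + 4  [with Stress=-2, Strain=-3]  = -8; Wear = 2*Temp + 3*Creep - 2  [with Temp=1, Creep=-8]  = -24.
Change = -6 − (-24) = 18.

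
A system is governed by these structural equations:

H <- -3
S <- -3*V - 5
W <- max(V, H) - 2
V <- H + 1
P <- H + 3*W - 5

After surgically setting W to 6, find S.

The intervention breaks the incoming arrows to W: W <- max(V, H) - 2 no longer applies, and W = 6.
S is not downstream of the intervention, so its value is determined by the original equations.
V = H + 1  [with H=-3]  = -2
S = -3*V - 5  [with V=-2]  = 1

1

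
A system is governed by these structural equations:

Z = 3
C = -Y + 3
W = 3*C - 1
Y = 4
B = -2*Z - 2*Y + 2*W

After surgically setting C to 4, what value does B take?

do(C=4) replaces the equation C = -Y + 3 with the constant C = 4.
W = 3*C - 1  [with C=4]  = 11
B = -2*Z - 2*Y + 2*W  [with Z=3, Y=4, W=11]  = 8

8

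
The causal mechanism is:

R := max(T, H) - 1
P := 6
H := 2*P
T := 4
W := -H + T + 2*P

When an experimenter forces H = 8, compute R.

7

do(H=8) replaces the equation H := 2*P with the constant H = 8.
R = max(T, H) - 1  [with T=4, H=8]  = 7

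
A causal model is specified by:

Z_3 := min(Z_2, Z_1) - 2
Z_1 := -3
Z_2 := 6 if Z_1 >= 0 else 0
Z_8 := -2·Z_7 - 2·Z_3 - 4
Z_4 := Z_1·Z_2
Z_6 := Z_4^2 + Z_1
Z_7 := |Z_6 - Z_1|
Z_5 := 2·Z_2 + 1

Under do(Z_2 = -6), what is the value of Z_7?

Under do(Z_2=-6), the mechanism Z_2 := 6 if Z_1 >= 0 else 0 is discarded; Z_2 is fixed at -6.
Z_4 = Z_1·Z_2  [with Z_1=-3, Z_2=-6]  = 18
Z_6 = Z_4^2 + Z_1  [with Z_4=18, Z_1=-3]  = 321
Z_7 = |Z_6 - Z_1|  [with Z_6=321, Z_1=-3]  = 324

324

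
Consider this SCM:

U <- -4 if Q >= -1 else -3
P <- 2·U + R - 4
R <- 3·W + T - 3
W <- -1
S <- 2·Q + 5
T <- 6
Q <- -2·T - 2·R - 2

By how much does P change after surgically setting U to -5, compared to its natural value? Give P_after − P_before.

Intervening sets U = -5 and removes its equation (U <- -4 if Q >= -1 else -3).
R = 3·W + T - 3  [with W=-1, T=6]  = 0
P = 2·U + R - 4  [with U=-5, R=0]  = -14
Without intervention: R = 3·W + T - 3  [with W=-1, T=6]  = 0; Q = -2·T - 2·R - 2  [with T=6, R=0]  = -14; U = -4 if Q >= -1 else -3  [with Q=-14]  = -3; P = 2·U + R - 4  [with U=-3, R=0]  = -10.
Change = -14 − (-10) = -4.

-4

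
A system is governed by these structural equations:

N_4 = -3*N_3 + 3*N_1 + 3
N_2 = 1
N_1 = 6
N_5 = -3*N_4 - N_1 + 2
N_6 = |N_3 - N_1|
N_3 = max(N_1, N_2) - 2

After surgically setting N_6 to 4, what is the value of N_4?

9

do(N_6=4) replaces the equation N_6 = |N_3 - N_1| with the constant N_6 = 4.
No directed path runs from N_6 to N_4, so N_4 keeps its natural value.
N_3 = max(N_1, N_2) - 2  [with N_1=6, N_2=1]  = 4
N_4 = -3*N_3 + 3*N_1 + 3  [with N_3=4, N_1=6]  = 9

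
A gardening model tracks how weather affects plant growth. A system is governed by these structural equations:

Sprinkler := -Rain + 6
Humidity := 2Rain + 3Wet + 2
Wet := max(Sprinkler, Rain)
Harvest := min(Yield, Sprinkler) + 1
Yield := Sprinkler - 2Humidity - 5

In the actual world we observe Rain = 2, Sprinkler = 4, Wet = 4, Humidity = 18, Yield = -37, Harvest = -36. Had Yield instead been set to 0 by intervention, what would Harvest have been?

1

The intervention breaks the incoming arrows to Yield: Yield := Sprinkler - 2Humidity - 5 no longer applies, and Yield = 0.
Sprinkler = -Rain + 6  [with Rain=2]  = 4
Harvest = min(Yield, Sprinkler) + 1  [with Yield=0, Sprinkler=4]  = 1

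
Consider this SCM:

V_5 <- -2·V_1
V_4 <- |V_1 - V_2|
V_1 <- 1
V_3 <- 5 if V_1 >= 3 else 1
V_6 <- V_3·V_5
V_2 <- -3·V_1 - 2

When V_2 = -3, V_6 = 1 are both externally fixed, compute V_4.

The joint intervention fixes V_2 = -3, V_6 = 1, removing each variable's own equation.
V_4 = |V_1 - V_2|  [with V_1=1, V_2=-3]  = 4

4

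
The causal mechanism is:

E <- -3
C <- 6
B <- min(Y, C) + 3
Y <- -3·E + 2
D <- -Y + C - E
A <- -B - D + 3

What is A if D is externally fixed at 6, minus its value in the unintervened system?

Under do(D=6), the mechanism D <- -Y + C - E is discarded; D is fixed at 6.
Y = -3·E + 2  [with E=-3]  = 11
B = min(Y, C) + 3  [with Y=11, C=6]  = 9
A = -B - D + 3  [with B=9, D=6]  = -12
Without intervention: Y = -3·E + 2  [with E=-3]  = 11; D = -Y + C - E  [with Y=11, C=6, E=-3]  = -2; B = min(Y, C) + 3  [with Y=11, C=6]  = 9; A = -B - D + 3  [with B=9, D=-2]  = -4.
Change = -12 − (-4) = -8.

-8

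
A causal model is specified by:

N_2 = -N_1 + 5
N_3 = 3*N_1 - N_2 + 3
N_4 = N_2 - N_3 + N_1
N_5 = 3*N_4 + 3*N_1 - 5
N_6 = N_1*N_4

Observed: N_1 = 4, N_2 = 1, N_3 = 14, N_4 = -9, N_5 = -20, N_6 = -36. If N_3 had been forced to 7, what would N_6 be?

The intervention breaks the incoming arrows to N_3: N_3 = 3*N_1 - N_2 + 3 no longer applies, and N_3 = 7.
N_2 = -N_1 + 5  [with N_1=4]  = 1
N_4 = N_2 - N_3 + N_1  [with N_2=1, N_3=7, N_1=4]  = -2
N_6 = N_1*N_4  [with N_1=4, N_4=-2]  = -8

-8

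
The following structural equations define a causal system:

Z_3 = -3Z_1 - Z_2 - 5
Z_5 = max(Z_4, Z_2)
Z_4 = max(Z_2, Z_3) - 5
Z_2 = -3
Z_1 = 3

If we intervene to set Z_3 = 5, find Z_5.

do(Z_3=5) replaces the equation Z_3 = -3Z_1 - Z_2 - 5 with the constant Z_3 = 5.
Z_4 = max(Z_2, Z_3) - 5  [with Z_2=-3, Z_3=5]  = 0
Z_5 = max(Z_4, Z_2)  [with Z_4=0, Z_2=-3]  = 0

0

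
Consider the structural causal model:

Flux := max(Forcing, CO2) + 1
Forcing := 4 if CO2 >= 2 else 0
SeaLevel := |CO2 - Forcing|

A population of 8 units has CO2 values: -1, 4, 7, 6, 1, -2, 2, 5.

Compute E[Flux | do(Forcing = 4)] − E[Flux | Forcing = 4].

-0.45

Under do(Forcing=4), Forcing's equation is replaced by Forcing=4 for every unit. Per-unit Flux: 5, 5, 8, 7, 5, 5, 5, 6. Mean = 5.75.
Observing Forcing=4 restricts to units where Forcing's equation naturally yields 4: CO2 ∈ {4, 7, 6, 2, 5}. In that subpopulation Flux = 5, 8, 7, 5, 6, mean 6.2.
Difference = 5.75 − 6.2 = -0.45.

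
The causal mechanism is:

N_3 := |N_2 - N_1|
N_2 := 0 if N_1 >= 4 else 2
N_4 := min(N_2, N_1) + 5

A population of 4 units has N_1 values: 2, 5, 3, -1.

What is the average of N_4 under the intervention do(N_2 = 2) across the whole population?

Under do(N_2=2), N_2's equation is replaced by N_2=2 for every unit. Per-unit N_4: 7, 7, 7, 4. Mean = 6.25.

6.25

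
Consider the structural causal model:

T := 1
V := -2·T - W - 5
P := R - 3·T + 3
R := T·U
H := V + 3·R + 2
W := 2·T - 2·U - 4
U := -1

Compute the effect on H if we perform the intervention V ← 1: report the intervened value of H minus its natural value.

8

Intervening sets V = 1 and removes its equation (V := -2·T - W - 5).
R = T·U  [with T=1, U=-1]  = -1
H = V + 3·R + 2  [with V=1, R=-1]  = 0
Without intervention: R = T·U  [with T=1, U=-1]  = -1; W = 2·T - 2·U - 4  [with T=1, U=-1]  = 0; V = -2·T - W - 5  [with T=1, W=0]  = -7; H = V + 3·R + 2  [with V=-7, R=-1]  = -8.
Change = 0 − (-8) = 8.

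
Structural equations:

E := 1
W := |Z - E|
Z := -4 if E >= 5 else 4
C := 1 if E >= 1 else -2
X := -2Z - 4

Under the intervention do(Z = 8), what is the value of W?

The intervention breaks the incoming arrows to Z: Z := -4 if E >= 5 else 4 no longer applies, and Z = 8.
W = |Z - E|  [with Z=8, E=1]  = 7

7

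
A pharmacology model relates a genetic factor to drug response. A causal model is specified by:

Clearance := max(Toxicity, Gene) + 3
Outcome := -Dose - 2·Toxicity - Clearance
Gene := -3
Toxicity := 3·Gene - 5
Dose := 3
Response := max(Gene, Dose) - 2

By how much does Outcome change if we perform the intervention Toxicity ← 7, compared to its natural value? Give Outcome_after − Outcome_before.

-52

Under do(Toxicity=7), the mechanism Toxicity := 3·Gene - 5 is discarded; Toxicity is fixed at 7.
Clearance = max(Toxicity, Gene) + 3  [with Toxicity=7, Gene=-3]  = 10
Outcome = -Dose - 2·Toxicity - Clearance  [with Dose=3, Toxicity=7, Clearance=10]  = -27
Without intervention: Toxicity = 3·Gene - 5  [with Gene=-3]  = -14; Clearance = max(Toxicity, Gene) + 3  [with Toxicity=-14, Gene=-3]  = 0; Outcome = -Dose - 2·Toxicity - Clearance  [with Dose=3, Toxicity=-14, Clearance=0]  = 25.
Change = -27 − 25 = -52.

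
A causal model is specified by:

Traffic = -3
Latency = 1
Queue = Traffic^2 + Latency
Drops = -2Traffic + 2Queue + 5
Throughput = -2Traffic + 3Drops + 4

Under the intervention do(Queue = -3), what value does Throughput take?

do(Queue=-3) replaces the equation Queue = Traffic^2 + Latency with the constant Queue = -3.
Drops = -2Traffic + 2Queue + 5  [with Traffic=-3, Queue=-3]  = 5
Throughput = -2Traffic + 3Drops + 4  [with Traffic=-3, Drops=5]  = 25

25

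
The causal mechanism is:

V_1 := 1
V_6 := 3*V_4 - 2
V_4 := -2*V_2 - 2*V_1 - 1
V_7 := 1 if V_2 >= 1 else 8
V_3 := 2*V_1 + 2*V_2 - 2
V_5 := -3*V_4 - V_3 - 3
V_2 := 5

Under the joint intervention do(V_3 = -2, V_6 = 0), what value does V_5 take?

The joint intervention fixes V_3 = -2, V_6 = 0, removing each variable's own equation.
V_4 = -2*V_2 - 2*V_1 - 1  [with V_2=5, V_1=1]  = -13
V_5 = -3*V_4 - V_3 - 3  [with V_4=-13, V_3=-2]  = 38

38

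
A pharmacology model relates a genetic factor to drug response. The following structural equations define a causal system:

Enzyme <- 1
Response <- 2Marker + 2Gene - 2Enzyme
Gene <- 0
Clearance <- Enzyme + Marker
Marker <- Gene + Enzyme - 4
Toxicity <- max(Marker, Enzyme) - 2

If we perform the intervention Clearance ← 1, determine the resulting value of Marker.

-3

do(Clearance=1) replaces the equation Clearance <- Enzyme + Marker with the constant Clearance = 1.
Marker is not downstream of the intervention, so its value is determined by the original equations.
Marker = Gene + Enzyme - 4  [with Gene=0, Enzyme=1]  = -3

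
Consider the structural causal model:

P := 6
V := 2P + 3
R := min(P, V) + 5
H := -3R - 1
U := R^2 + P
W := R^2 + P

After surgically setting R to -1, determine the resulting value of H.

2

The intervention breaks the incoming arrows to R: R := min(P, V) + 5 no longer applies, and R = -1.
H = -3R - 1  [with R=-1]  = 2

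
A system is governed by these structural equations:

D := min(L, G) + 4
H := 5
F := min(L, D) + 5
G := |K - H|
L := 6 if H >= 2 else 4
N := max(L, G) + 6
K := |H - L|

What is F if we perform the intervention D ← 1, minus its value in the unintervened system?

The intervention breaks the incoming arrows to D: D := min(L, G) + 4 no longer applies, and D = 1.
L = 6 if H >= 2 else 4  [with H=5]  = 6
F = min(L, D) + 5  [with L=6, D=1]  = 6
Without intervention: L = 6 if H >= 2 else 4  [with H=5]  = 6; K = |H - L|  [with H=5, L=6]  = 1; G = |K - H|  [with K=1, H=5]  = 4; D = min(L, G) + 4  [with L=6, G=4]  = 8; F = min(L, D) + 5  [with L=6, D=8]  = 11.
Change = 6 − 11 = -5.

-5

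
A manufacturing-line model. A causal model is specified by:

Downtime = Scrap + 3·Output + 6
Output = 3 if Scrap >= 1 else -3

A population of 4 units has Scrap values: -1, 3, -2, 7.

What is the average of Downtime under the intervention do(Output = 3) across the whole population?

Every unit gets Output=3 under the intervention. Downtime values become 14, 18, 13, 22; E[Downtime|do(Output=3)] = 16.75.

16.75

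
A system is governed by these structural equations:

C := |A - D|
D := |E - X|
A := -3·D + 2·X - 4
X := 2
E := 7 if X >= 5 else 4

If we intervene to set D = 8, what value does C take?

32

do(D=8) replaces the equation D := |E - X| with the constant D = 8.
A = -3·D + 2·X - 4  [with D=8, X=2]  = -24
C = |A - D|  [with A=-24, D=8]  = 32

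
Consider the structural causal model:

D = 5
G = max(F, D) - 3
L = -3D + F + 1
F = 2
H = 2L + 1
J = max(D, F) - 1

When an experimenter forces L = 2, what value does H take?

5

The intervention breaks the incoming arrows to L: L = -3D + F + 1 no longer applies, and L = 2.
H = 2L + 1  [with L=2]  = 5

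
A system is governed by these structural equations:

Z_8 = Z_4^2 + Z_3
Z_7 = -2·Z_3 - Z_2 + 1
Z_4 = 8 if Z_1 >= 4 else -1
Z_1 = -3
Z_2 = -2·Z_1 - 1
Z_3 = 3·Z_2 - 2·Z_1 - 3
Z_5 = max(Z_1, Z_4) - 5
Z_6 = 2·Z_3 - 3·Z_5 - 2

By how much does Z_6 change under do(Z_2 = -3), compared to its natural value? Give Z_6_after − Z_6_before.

-48

Under do(Z_2=-3), the mechanism Z_2 = -2·Z_1 - 1 is discarded; Z_2 is fixed at -3.
Z_3 = 3·Z_2 - 2·Z_1 - 3  [with Z_2=-3, Z_1=-3]  = -6
Z_4 = 8 if Z_1 >= 4 else -1  [with Z_1=-3]  = -1
Z_5 = max(Z_1, Z_4) - 5  [with Z_1=-3, Z_4=-1]  = -6
Z_6 = 2·Z_3 - 3·Z_5 - 2  [with Z_3=-6, Z_5=-6]  = 4
Without intervention: Z_2 = -2·Z_1 - 1  [with Z_1=-3]  = 5; Z_3 = 3·Z_2 - 2·Z_1 - 3  [with Z_2=5, Z_1=-3]  = 18; Z_4 = 8 if Z_1 >= 4 else -1  [with Z_1=-3]  = -1; Z_5 = max(Z_1, Z_4) - 5  [with Z_1=-3, Z_4=-1]  = -6; Z_6 = 2·Z_3 - 3·Z_5 - 2  [with Z_3=18, Z_5=-6]  = 52.
Change = 4 − 52 = -48.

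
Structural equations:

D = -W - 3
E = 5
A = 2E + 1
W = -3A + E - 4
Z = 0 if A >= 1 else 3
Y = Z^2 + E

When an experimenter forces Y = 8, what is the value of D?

do(Y=8) replaces the equation Y = Z^2 + E with the constant Y = 8.
No directed path runs from Y to D, so D keeps its natural value.
A = 2E + 1  [with E=5]  = 11
W = -3A + E - 4  [with A=11, E=5]  = -32
D = -W - 3  [with W=-32]  = 29

29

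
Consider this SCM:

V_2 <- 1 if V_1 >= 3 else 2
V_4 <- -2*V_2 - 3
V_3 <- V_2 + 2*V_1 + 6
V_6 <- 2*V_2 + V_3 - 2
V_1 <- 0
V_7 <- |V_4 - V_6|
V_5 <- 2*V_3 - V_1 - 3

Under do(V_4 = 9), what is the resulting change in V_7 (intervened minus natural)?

The intervention breaks the incoming arrows to V_4: V_4 <- -2*V_2 - 3 no longer applies, and V_4 = 9.
V_2 = 1 if V_1 >= 3 else 2  [with V_1=0]  = 2
V_3 = V_2 + 2*V_1 + 6  [with V_2=2, V_1=0]  = 8
V_6 = 2*V_2 + V_3 - 2  [with V_2=2, V_3=8]  = 10
V_7 = |V_4 - V_6|  [with V_4=9, V_6=10]  = 1
Without intervention: V_2 = 1 if V_1 >= 3 else 2  [with V_1=0]  = 2; V_3 = V_2 + 2*V_1 + 6  [with V_2=2, V_1=0]  = 8; V_4 = -2*V_2 - 3  [with V_2=2]  = -7; V_6 = 2*V_2 + V_3 - 2  [with V_2=2, V_3=8]  = 10; V_7 = |V_4 - V_6|  [with V_4=-7, V_6=10]  = 17.
Change = 1 − 17 = -16.

-16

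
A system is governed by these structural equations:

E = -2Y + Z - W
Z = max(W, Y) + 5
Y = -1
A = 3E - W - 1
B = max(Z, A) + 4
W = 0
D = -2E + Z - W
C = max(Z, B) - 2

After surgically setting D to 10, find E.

7

Under do(D=10), the mechanism D = -2E + Z - W is discarded; D is fixed at 10.
Since E is not a descendant of the intervened variable, it is unaffected.
Z = max(W, Y) + 5  [with W=0, Y=-1]  = 5
E = -2Y + Z - W  [with Y=-1, Z=5, W=0]  = 7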